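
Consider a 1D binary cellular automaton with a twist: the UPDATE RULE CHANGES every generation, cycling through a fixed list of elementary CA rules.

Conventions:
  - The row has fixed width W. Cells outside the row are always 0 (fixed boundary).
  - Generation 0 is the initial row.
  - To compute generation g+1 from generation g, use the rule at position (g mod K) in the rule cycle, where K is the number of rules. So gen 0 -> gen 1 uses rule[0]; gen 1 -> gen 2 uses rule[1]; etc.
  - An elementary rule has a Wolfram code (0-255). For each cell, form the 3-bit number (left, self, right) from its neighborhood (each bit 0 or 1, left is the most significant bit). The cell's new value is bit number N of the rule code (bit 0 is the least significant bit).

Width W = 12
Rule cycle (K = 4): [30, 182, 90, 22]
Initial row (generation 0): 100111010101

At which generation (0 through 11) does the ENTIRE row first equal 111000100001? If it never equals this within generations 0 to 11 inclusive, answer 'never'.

Gen 0: 100111010101
Gen 1 (rule 30): 111100010101
Gen 2 (rule 182): 011010111111
Gen 3 (rule 90): 111000100001
Gen 4 (rule 22): 000101110011
Gen 5 (rule 30): 001101001110
Gen 6 (rule 182): 010011110101
Gen 7 (rule 90): 101110010000
Gen 8 (rule 22): 100001111000
Gen 9 (rule 30): 110011000100
Gen 10 (rule 182): 001100101110
Gen 11 (rule 90): 011111001011

Answer: 3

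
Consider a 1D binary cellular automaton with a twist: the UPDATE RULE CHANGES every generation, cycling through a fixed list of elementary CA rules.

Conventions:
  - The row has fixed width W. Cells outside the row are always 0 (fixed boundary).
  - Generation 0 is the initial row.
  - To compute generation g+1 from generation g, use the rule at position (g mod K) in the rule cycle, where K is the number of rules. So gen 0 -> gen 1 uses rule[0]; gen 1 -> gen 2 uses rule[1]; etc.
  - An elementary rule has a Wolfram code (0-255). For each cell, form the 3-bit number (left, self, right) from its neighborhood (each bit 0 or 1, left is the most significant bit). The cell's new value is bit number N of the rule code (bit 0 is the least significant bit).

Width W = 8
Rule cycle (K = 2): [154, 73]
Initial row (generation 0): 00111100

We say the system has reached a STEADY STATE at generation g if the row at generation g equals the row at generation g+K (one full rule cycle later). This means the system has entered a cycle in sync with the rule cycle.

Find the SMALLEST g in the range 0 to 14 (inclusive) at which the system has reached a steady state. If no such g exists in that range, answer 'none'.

Answer: none

Derivation:
Gen 0: 00111100
Gen 1 (rule 154): 01111010
Gen 2 (rule 73): 01001000
Gen 3 (rule 154): 10110100
Gen 4 (rule 73): 00110001
Gen 5 (rule 154): 01101010
Gen 6 (rule 73): 01100000
Gen 7 (rule 154): 11010000
Gen 8 (rule 73): 11000111
Gen 9 (rule 154): 10101110
Gen 10 (rule 73): 00001010
Gen 11 (rule 154): 00010001
Gen 12 (rule 73): 11000100
Gen 13 (rule 154): 10101010
Gen 14 (rule 73): 00000000
Gen 15 (rule 154): 00000000
Gen 16 (rule 73): 11111111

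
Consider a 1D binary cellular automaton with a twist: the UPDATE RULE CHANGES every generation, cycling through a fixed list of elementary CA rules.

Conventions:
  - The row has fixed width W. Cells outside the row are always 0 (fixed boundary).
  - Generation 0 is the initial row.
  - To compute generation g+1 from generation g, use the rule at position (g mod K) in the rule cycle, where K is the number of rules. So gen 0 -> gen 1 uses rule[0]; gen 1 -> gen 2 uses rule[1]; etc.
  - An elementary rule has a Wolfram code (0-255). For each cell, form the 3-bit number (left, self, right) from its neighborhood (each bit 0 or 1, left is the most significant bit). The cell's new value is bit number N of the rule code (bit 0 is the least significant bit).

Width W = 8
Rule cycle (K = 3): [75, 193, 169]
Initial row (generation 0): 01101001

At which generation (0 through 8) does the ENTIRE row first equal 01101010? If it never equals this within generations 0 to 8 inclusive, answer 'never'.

Gen 0: 01101001
Gen 1 (rule 75): 11100010
Gen 2 (rule 193): 01101000
Gen 3 (rule 169): 01010011
Gen 4 (rule 75): 10000111
Gen 5 (rule 193): 00110011
Gen 6 (rule 169): 10100010
Gen 7 (rule 75): 00001100
Gen 8 (rule 193): 11100101

Answer: never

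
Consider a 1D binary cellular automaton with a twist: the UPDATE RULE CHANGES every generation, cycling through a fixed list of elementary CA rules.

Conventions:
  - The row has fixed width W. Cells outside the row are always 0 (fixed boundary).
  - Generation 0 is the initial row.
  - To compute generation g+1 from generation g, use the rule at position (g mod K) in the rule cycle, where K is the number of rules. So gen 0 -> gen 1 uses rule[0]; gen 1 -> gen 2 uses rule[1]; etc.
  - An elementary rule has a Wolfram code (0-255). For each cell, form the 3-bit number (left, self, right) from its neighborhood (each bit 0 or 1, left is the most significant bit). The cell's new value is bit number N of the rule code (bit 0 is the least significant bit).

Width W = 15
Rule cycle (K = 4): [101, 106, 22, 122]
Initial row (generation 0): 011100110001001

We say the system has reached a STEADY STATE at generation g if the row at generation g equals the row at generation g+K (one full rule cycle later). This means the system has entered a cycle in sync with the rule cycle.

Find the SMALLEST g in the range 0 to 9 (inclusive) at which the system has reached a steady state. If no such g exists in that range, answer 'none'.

Answer: none

Derivation:
Gen 0: 011100110001001
Gen 1 (rule 101): 000100010101001
Gen 2 (rule 106): 001000101010010
Gen 3 (rule 22): 011101101011111
Gen 4 (rule 122): 110111110110001
Gen 5 (rule 101): 011000011010101
Gen 6 (rule 106): 111000111101010
Gen 7 (rule 22): 000101000001011
Gen 8 (rule 122): 001010100010111
Gen 9 (rule 101): 101111101011001
Gen 10 (rule 106): 011000110111010
Gen 11 (rule 22): 100101000000011
Gen 12 (rule 122): 011010100000111
Gen 13 (rule 101): 001111101110001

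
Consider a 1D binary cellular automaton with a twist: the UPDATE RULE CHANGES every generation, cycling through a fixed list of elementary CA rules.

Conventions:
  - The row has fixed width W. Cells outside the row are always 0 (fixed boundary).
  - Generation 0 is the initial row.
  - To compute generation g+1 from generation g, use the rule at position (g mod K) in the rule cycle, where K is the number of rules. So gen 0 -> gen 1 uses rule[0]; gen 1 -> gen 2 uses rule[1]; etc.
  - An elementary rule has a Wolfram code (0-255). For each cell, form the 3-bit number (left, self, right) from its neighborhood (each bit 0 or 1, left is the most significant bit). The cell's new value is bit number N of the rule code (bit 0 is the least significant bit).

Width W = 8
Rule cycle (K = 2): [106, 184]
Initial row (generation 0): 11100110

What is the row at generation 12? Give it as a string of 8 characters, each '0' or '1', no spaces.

Answer: 01000101

Derivation:
Gen 0: 11100110
Gen 1 (rule 106): 10101110
Gen 2 (rule 184): 01011101
Gen 3 (rule 106): 10110110
Gen 4 (rule 184): 01101101
Gen 5 (rule 106): 11111110
Gen 6 (rule 184): 11111101
Gen 7 (rule 106): 10000110
Gen 8 (rule 184): 01000101
Gen 9 (rule 106): 10001010
Gen 10 (rule 184): 01000101
Gen 11 (rule 106): 10001010
Gen 12 (rule 184): 01000101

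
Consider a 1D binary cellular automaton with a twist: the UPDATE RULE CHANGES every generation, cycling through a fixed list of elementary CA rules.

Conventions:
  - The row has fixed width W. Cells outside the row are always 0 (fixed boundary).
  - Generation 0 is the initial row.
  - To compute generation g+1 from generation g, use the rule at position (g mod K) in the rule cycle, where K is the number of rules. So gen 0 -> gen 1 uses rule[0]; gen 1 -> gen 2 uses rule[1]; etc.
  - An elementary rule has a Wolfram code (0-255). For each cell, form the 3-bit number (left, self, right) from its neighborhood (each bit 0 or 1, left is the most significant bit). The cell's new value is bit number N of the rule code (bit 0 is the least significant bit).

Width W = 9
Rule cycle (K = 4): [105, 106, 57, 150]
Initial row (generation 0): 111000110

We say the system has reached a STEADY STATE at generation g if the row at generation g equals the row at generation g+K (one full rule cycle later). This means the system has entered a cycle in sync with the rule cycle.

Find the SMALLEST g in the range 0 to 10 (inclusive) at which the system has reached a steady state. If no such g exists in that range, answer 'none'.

Gen 0: 111000110
Gen 1 (rule 105): 101010110
Gen 2 (rule 106): 010101110
Gen 3 (rule 57): 001011001
Gen 4 (rule 150): 011000111
Gen 5 (rule 105): 011010101
Gen 6 (rule 106): 111101010
Gen 7 (rule 57): 100010101
Gen 8 (rule 150): 110110101
Gen 9 (rule 105): 111111010
Gen 10 (rule 106): 100001100
Gen 11 (rule 57): 011101011
Gen 12 (rule 150): 101001000
Gen 13 (rule 105): 010000011
Gen 14 (rule 106): 100000111

Answer: none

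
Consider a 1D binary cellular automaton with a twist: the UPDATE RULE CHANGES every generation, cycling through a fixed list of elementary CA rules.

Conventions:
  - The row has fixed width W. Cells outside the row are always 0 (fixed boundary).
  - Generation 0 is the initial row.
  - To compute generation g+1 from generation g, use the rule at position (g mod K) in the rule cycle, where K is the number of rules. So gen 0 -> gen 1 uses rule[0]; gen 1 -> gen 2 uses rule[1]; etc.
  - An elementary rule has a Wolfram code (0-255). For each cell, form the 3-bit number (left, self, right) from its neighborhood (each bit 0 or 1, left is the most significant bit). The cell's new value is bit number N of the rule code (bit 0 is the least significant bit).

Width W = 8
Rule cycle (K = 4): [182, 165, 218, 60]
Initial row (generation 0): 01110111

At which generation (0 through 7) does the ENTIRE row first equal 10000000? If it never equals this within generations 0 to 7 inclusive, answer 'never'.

Gen 0: 01110111
Gen 1 (rule 182): 10101010
Gen 2 (rule 165): 11111110
Gen 3 (rule 218): 11111111
Gen 4 (rule 60): 10000000
Gen 5 (rule 182): 11000000
Gen 6 (rule 165): 00011111
Gen 7 (rule 218): 00111111

Answer: 4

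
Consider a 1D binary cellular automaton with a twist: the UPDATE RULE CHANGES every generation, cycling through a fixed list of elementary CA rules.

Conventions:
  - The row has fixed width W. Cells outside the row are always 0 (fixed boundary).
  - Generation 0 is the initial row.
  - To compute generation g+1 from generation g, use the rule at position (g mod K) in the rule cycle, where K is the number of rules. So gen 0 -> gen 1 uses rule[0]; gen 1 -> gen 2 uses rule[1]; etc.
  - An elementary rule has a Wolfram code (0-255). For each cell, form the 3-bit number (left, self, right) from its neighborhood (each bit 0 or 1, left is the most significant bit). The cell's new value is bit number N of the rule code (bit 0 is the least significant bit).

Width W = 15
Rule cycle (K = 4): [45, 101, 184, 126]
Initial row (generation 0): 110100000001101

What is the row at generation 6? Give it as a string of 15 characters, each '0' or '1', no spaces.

Answer: 101111001101011

Derivation:
Gen 0: 110100000001101
Gen 1 (rule 45): 101101111101011
Gen 2 (rule 101): 110110000111101
Gen 3 (rule 184): 101101000111010
Gen 4 (rule 126): 111111101101111
Gen 5 (rule 45): 100000011011000
Gen 6 (rule 101): 101111001101011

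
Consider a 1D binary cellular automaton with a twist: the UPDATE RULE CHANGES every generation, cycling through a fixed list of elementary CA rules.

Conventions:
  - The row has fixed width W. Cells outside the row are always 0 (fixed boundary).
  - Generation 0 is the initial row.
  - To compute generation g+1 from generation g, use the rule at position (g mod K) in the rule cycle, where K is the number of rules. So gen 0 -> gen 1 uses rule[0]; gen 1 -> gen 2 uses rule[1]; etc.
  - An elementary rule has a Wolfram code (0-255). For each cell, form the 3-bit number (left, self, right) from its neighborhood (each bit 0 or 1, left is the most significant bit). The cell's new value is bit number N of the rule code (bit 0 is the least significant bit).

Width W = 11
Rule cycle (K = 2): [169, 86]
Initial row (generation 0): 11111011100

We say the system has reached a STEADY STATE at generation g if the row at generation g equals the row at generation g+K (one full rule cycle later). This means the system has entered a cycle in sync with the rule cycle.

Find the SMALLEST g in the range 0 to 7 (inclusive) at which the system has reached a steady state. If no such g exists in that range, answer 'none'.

Gen 0: 11111011100
Gen 1 (rule 169): 11110111001
Gen 2 (rule 86): 00010001111
Gen 3 (rule 169): 11000101110
Gen 4 (rule 86): 01101100011
Gen 5 (rule 169): 01011001010
Gen 6 (rule 86): 11001111011
Gen 7 (rule 169): 10001110110
Gen 8 (rule 86): 11010010011
Gen 9 (rule 169): 10100000010

Answer: none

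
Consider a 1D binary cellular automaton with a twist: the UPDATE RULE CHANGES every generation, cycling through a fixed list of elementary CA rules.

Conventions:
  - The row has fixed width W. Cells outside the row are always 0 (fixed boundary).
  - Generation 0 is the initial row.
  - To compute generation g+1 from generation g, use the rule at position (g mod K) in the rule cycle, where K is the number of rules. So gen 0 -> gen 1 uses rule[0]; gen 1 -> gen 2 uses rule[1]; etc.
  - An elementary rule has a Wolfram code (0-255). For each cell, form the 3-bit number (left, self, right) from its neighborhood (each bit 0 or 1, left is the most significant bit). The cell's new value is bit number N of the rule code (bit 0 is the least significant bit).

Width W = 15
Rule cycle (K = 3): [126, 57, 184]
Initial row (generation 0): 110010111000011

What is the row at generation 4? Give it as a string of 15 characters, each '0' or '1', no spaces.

Answer: 111000111111111

Derivation:
Gen 0: 110010111000011
Gen 1 (rule 126): 111111101100111
Gen 2 (rule 57): 100000011010100
Gen 3 (rule 184): 010000010101010
Gen 4 (rule 126): 111000111111111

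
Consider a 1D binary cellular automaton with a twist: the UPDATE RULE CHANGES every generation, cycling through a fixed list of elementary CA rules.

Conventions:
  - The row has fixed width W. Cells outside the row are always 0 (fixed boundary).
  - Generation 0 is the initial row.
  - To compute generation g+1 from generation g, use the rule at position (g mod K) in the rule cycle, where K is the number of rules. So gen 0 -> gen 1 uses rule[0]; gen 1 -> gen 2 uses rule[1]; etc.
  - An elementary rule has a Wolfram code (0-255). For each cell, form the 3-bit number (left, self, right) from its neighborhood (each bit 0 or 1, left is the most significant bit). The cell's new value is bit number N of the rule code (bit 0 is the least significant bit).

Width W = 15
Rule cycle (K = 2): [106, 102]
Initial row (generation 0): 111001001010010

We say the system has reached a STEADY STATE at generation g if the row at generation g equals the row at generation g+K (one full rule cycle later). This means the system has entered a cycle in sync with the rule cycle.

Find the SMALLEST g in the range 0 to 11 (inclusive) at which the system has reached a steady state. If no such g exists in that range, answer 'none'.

Answer: none

Derivation:
Gen 0: 111001001010010
Gen 1 (rule 106): 101010010100100
Gen 2 (rule 102): 111110111101100
Gen 3 (rule 106): 100011100111100
Gen 4 (rule 102): 100100101000100
Gen 5 (rule 106): 001001010001000
Gen 6 (rule 102): 011011110011000
Gen 7 (rule 106): 111110010111000
Gen 8 (rule 102): 000010111001000
Gen 9 (rule 106): 000101101010000
Gen 10 (rule 102): 001110111110000
Gen 11 (rule 106): 011011100010000
Gen 12 (rule 102): 101100100110000
Gen 13 (rule 106): 011101001110000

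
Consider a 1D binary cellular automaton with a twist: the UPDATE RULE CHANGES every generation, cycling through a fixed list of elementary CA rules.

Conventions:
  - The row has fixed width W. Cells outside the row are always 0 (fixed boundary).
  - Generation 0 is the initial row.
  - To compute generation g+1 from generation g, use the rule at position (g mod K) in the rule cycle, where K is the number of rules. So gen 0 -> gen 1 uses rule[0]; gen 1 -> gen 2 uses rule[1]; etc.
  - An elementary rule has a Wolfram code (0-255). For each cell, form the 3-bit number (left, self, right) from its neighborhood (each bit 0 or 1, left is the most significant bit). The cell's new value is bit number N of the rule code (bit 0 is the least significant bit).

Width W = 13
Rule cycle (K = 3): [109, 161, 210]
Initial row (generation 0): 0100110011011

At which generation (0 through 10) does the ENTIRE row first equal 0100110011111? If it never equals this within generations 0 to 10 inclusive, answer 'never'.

Gen 0: 0100110011011
Gen 1 (rule 109): 0100110011111
Gen 2 (rule 161): 0000000001110
Gen 3 (rule 210): 0000000010111
Gen 4 (rule 109): 1111111011101
Gen 5 (rule 161): 0111110101010
Gen 6 (rule 210): 1011110000001
Gen 7 (rule 109): 1110010111101
Gen 8 (rule 161): 0100001011010
Gen 9 (rule 210): 1010010001001
Gen 10 (rule 109): 1110010101001

Answer: 1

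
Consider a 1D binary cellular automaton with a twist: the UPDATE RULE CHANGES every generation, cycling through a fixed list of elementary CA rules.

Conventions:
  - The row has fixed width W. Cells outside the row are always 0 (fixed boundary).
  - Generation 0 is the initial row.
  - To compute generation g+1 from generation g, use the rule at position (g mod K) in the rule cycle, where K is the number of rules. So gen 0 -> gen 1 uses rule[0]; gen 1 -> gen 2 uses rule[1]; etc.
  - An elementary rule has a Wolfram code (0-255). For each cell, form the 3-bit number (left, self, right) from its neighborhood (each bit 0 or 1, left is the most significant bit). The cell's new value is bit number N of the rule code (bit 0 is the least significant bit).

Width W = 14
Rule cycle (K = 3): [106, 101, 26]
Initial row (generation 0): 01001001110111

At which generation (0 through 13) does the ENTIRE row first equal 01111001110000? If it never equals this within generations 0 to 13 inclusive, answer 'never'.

Gen 0: 01001001110111
Gen 1 (rule 106): 10010011011101
Gen 2 (rule 101): 10010001100111
Gen 3 (rule 26): 01101011011100
Gen 4 (rule 106): 11110111110100
Gen 5 (rule 101): 00011000011101
Gen 6 (rule 26): 00110100110000
Gen 7 (rule 106): 01111001110000
Gen 8 (rule 101): 00001000010111
Gen 9 (rule 26): 00010100100100
Gen 10 (rule 106): 00101001001000
Gen 11 (rule 101): 10111001001011
Gen 12 (rule 26): 00100110110010
Gen 13 (rule 106): 01001111110100

Answer: 7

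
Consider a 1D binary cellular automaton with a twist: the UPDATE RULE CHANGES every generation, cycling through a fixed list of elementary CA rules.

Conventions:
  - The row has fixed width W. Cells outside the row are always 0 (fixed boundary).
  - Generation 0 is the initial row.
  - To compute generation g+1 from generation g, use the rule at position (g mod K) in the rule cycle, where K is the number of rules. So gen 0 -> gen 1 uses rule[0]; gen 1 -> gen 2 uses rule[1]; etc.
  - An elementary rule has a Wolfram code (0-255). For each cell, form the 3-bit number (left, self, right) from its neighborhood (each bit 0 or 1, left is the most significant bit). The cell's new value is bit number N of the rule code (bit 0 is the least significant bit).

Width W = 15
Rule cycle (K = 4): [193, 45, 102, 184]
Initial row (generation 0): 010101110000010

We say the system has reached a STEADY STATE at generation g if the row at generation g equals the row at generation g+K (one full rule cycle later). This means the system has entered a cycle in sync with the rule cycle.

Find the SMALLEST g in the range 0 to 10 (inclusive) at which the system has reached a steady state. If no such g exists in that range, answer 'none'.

Gen 0: 010101110000010
Gen 1 (rule 193): 000000110111000
Gen 2 (rule 45): 111110101100011
Gen 3 (rule 102): 000011110100101
Gen 4 (rule 184): 000011101010010
Gen 5 (rule 193): 111001100000000
Gen 6 (rule 45): 100001001111111
Gen 7 (rule 102): 100011010000001
Gen 8 (rule 184): 010010101000000
Gen 9 (rule 193): 000000000011111
Gen 10 (rule 45): 111111111010000
Gen 11 (rule 102): 000000001110000
Gen 12 (rule 184): 000000001101000
Gen 13 (rule 193): 111111100100011
Gen 14 (rule 45): 100000000101010

Answer: none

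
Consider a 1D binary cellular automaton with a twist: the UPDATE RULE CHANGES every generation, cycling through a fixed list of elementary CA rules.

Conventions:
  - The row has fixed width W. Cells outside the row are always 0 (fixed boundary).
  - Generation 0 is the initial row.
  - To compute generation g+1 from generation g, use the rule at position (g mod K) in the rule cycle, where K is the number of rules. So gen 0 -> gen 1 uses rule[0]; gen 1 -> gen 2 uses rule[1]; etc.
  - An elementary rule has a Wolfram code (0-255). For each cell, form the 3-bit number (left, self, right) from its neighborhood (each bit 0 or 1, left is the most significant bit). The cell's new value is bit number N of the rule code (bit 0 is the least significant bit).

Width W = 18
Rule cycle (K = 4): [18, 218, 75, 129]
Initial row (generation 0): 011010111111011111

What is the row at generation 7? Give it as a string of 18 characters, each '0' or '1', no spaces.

Answer: 110000111111111100

Derivation:
Gen 0: 011010111111011111
Gen 1 (rule 18): 100000000000000000
Gen 2 (rule 218): 010000000000000000
Gen 3 (rule 75): 100111111111111111
Gen 4 (rule 129): 000011111111111110
Gen 5 (rule 18): 000100000000000001
Gen 6 (rule 218): 001010000000000010
Gen 7 (rule 75): 110000111111111100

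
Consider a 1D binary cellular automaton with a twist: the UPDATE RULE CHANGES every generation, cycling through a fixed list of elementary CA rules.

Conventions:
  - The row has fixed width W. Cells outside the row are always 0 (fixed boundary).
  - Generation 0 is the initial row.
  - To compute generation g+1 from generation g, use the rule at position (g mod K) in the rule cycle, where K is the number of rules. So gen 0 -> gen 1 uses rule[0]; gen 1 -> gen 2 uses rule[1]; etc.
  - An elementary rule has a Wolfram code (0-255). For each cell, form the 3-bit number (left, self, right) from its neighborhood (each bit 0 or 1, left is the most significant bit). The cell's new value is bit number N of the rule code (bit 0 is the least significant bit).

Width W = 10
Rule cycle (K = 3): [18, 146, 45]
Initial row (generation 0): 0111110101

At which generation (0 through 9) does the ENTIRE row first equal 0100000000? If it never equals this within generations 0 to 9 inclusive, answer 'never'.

Gen 0: 0111110101
Gen 1 (rule 18): 1000000000
Gen 2 (rule 146): 0100000000
Gen 3 (rule 45): 0101111111
Gen 4 (rule 18): 1000000000
Gen 5 (rule 146): 0100000000
Gen 6 (rule 45): 0101111111
Gen 7 (rule 18): 1000000000
Gen 8 (rule 146): 0100000000
Gen 9 (rule 45): 0101111111

Answer: 2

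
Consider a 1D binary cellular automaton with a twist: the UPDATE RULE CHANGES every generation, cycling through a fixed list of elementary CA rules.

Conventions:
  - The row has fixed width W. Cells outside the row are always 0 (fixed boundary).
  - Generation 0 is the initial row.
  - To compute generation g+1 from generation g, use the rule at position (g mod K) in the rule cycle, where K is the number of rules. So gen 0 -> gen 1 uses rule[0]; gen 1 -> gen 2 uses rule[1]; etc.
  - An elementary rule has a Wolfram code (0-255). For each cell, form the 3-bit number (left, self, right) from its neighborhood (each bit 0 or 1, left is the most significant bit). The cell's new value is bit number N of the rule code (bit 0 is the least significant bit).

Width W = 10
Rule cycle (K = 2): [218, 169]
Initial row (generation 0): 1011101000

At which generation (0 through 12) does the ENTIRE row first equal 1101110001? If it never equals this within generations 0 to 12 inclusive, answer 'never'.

Answer: never

Derivation:
Gen 0: 1011101000
Gen 1 (rule 218): 0011100100
Gen 2 (rule 169): 1011000001
Gen 3 (rule 218): 0011100010
Gen 4 (rule 169): 1011001000
Gen 5 (rule 218): 0011110100
Gen 6 (rule 169): 1011101001
Gen 7 (rule 218): 0011100110
Gen 8 (rule 169): 1011000100
Gen 9 (rule 218): 0011101010
Gen 10 (rule 169): 1011010100
Gen 11 (rule 218): 0011000010
Gen 12 (rule 169): 1010011000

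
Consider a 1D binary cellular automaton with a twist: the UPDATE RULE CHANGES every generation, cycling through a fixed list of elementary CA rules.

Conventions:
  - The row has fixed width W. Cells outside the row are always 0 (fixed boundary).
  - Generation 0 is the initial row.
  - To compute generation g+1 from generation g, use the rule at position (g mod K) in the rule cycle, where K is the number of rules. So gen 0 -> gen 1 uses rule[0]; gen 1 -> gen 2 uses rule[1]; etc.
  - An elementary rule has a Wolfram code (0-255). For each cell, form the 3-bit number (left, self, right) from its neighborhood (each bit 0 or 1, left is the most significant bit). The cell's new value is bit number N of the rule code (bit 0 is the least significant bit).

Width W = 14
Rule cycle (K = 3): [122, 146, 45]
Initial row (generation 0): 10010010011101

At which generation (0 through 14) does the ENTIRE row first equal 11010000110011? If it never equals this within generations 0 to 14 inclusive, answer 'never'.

Gen 0: 10010010011101
Gen 1 (rule 122): 01101101110110
Gen 2 (rule 146): 10000000100001
Gen 3 (rule 45): 10111110101101
Gen 4 (rule 122): 01100011011110
Gen 5 (rule 146): 10010100001101
Gen 6 (rule 45): 10011101101011
Gen 7 (rule 122): 01110111110111
Gen 8 (rule 146): 10100011100010
Gen 9 (rule 45): 11101010001010
Gen 10 (rule 122): 10110101010101
Gen 11 (rule 146): 00000000000000
Gen 12 (rule 45): 11111111111111
Gen 13 (rule 122): 10000000000001
Gen 14 (rule 146): 01000000000010

Answer: never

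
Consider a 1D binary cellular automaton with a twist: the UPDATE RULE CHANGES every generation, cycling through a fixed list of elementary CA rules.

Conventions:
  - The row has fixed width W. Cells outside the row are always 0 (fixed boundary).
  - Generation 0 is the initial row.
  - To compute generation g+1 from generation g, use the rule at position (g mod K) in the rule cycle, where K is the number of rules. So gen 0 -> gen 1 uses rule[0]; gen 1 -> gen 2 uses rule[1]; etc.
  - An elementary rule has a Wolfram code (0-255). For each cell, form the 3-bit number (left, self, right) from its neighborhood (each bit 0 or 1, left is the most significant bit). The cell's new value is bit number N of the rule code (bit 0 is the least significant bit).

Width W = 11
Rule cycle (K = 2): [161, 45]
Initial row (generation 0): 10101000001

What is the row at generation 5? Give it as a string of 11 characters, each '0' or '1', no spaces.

Gen 0: 10101000001
Gen 1 (rule 161): 01010011100
Gen 2 (rule 45): 01110010001
Gen 3 (rule 161): 00100000100
Gen 4 (rule 45): 10101110101
Gen 5 (rule 161): 01010101010

Answer: 01010101010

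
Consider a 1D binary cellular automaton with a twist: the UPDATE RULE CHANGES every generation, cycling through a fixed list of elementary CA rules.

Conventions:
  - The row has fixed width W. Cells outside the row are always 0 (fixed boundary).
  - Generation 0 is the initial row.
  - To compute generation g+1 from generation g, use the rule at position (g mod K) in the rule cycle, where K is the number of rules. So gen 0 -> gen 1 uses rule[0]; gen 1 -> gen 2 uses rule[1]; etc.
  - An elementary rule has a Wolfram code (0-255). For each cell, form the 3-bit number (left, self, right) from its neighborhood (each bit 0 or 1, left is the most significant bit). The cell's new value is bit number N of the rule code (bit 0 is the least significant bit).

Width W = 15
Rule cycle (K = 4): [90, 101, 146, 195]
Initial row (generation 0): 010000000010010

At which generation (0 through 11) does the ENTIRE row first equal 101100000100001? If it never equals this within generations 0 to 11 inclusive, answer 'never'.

Answer: never

Derivation:
Gen 0: 010000000010010
Gen 1 (rule 90): 101000000101101
Gen 2 (rule 101): 111011110110111
Gen 3 (rule 146): 010001100000010
Gen 4 (rule 195): 100110101111100
Gen 5 (rule 90): 011110001000110
Gen 6 (rule 101): 000010101010010
Gen 7 (rule 146): 000100000001101
Gen 8 (rule 195): 111001111110100
Gen 9 (rule 90): 101111000010010
Gen 10 (rule 101): 110001011010010
Gen 11 (rule 146): 001010000001101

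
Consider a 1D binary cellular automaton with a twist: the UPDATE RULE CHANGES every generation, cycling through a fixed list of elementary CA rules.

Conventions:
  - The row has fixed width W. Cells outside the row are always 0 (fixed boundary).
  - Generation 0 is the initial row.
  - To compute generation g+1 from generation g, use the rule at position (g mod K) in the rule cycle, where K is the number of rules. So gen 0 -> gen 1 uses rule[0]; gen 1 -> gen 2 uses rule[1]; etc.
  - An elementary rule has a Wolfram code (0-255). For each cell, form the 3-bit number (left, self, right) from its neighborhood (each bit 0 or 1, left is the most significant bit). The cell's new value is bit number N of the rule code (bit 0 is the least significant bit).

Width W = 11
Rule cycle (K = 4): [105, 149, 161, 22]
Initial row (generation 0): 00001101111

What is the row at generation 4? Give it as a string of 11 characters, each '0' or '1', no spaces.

Gen 0: 00001101111
Gen 1 (rule 105): 11101111001
Gen 2 (rule 149): 01000110101
Gen 3 (rule 161): 00010001010
Gen 4 (rule 22): 00111011011

Answer: 00111011011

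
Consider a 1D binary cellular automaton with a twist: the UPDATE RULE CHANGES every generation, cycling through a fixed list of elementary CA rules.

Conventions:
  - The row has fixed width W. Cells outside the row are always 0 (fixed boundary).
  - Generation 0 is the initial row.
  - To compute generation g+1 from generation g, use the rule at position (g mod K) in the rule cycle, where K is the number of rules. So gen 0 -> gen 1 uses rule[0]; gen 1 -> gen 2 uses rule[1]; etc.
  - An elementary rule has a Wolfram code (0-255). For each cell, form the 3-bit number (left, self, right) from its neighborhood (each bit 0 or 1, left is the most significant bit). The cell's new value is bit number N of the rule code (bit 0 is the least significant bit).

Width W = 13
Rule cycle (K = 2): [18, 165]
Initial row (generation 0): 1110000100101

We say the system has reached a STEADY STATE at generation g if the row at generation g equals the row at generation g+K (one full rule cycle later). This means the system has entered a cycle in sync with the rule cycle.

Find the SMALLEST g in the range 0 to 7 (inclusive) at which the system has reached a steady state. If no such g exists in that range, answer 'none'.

Gen 0: 1110000100101
Gen 1 (rule 18): 0001001011000
Gen 2 (rule 165): 1101001100011
Gen 3 (rule 18): 0000110010100
Gen 4 (rule 165): 1110000011101
Gen 5 (rule 18): 0001000100000
Gen 6 (rule 165): 1101010101111
Gen 7 (rule 18): 0000000000000
Gen 8 (rule 165): 1111111111111
Gen 9 (rule 18): 0000000000000

Answer: 7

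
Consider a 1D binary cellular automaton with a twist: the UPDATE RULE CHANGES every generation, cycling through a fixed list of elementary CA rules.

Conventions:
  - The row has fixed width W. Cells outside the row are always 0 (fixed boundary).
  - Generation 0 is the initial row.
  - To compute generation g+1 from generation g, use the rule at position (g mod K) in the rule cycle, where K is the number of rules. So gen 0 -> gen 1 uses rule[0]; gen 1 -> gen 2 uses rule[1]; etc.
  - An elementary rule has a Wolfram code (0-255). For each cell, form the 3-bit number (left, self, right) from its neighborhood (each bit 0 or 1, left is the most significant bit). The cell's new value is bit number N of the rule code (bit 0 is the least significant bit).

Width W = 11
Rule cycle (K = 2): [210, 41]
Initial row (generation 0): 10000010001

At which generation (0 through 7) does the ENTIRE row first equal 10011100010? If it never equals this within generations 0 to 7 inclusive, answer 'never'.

Answer: never

Derivation:
Gen 0: 10000010001
Gen 1 (rule 210): 01000101010
Gen 2 (rule 41): 00010010100
Gen 3 (rule 210): 00101100010
Gen 4 (rule 41): 10011001000
Gen 5 (rule 210): 01101110100
Gen 6 (rule 41): 01011001001
Gen 7 (rule 210): 10001110110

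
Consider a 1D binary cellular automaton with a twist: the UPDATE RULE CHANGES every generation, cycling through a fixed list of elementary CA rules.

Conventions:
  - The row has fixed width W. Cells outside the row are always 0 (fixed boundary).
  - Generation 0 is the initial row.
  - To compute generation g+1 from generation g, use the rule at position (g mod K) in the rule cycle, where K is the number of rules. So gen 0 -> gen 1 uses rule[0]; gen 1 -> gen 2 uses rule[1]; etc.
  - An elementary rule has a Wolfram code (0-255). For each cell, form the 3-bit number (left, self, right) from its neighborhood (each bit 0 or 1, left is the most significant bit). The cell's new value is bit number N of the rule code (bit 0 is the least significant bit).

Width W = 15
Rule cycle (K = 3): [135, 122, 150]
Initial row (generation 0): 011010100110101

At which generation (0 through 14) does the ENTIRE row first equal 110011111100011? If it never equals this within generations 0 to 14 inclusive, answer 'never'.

Answer: never

Derivation:
Gen 0: 011010100110101
Gen 1 (rule 135): 100010101000101
Gen 2 (rule 122): 010101010101010
Gen 3 (rule 150): 110101010101011
Gen 4 (rule 135): 000101010101000
Gen 5 (rule 122): 001010101010100
Gen 6 (rule 150): 011010101010110
Gen 7 (rule 135): 100010101010000
Gen 8 (rule 122): 010101010101000
Gen 9 (rule 150): 110101010101100
Gen 10 (rule 135): 000101010100001
Gen 11 (rule 122): 001010101010010
Gen 12 (rule 150): 011010101011111
Gen 13 (rule 135): 100010101001110
Gen 14 (rule 122): 010101010111011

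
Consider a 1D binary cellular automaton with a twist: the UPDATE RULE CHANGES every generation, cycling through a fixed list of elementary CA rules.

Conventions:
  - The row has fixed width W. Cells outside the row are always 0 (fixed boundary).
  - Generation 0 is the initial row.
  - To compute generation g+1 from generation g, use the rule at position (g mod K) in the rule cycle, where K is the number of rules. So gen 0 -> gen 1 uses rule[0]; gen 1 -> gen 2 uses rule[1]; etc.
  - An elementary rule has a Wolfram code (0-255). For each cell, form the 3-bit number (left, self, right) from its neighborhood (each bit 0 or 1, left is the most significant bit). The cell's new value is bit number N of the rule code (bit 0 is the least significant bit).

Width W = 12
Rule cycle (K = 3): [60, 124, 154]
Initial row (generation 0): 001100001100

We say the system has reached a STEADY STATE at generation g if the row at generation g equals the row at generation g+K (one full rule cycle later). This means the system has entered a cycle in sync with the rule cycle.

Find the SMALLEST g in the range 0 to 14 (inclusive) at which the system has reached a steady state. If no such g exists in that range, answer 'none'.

Gen 0: 001100001100
Gen 1 (rule 60): 001010001010
Gen 2 (rule 124): 001111001111
Gen 3 (rule 154): 011110111110
Gen 4 (rule 60): 010001100001
Gen 5 (rule 124): 011001110001
Gen 6 (rule 154): 110111101010
Gen 7 (rule 60): 101100011111
Gen 8 (rule 124): 111110010001
Gen 9 (rule 154): 111101101010
Gen 10 (rule 60): 100011011111
Gen 11 (rule 124): 110011110001
Gen 12 (rule 154): 101111101010
Gen 13 (rule 60): 111000011111
Gen 14 (rule 124): 101100010001
Gen 15 (rule 154): 001010101010
Gen 16 (rule 60): 001111111111
Gen 17 (rule 124): 001000000001

Answer: none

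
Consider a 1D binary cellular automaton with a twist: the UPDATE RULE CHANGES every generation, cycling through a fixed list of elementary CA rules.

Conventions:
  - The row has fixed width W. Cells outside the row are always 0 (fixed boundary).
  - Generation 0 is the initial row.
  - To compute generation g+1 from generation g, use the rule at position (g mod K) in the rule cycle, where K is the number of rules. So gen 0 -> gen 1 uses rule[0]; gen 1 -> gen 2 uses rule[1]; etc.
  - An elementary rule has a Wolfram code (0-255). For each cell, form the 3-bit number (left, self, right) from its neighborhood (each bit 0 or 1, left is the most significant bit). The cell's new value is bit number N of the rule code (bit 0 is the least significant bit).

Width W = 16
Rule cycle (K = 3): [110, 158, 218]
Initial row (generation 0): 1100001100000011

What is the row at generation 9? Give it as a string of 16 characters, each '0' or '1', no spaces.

Answer: 0000110011111111

Derivation:
Gen 0: 1100001100000011
Gen 1 (rule 110): 1100011100000111
Gen 2 (rule 158): 1010111010001110
Gen 3 (rule 218): 0000111001011111
Gen 4 (rule 110): 0001101011110001
Gen 5 (rule 158): 0011001011101011
Gen 6 (rule 218): 0111110011100011
Gen 7 (rule 110): 1100010110100111
Gen 8 (rule 158): 1010110100111110
Gen 9 (rule 218): 0000110011111111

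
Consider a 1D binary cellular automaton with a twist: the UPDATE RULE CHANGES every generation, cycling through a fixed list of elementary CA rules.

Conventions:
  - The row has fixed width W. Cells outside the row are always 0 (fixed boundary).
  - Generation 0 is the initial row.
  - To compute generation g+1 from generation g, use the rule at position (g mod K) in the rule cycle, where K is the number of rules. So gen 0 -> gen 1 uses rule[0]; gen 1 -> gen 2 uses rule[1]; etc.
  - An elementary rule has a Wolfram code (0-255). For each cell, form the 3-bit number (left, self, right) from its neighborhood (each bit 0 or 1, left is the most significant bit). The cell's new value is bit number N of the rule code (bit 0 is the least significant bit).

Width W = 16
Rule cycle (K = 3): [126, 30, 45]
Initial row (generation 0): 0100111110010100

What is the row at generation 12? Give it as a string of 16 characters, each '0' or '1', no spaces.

Gen 0: 0100111110010100
Gen 1 (rule 126): 1111100011111110
Gen 2 (rule 30): 1000010110000001
Gen 3 (rule 45): 1011011100111101
Gen 4 (rule 126): 1111110111100111
Gen 5 (rule 30): 1000000100011100
Gen 6 (rule 45): 1011110101010001
Gen 7 (rule 126): 1110011111111011
Gen 8 (rule 30): 1001110000000010
Gen 9 (rule 45): 1001000111111010
Gen 10 (rule 126): 1111101100001111
Gen 11 (rule 30): 1000001010011000
Gen 12 (rule 45): 1011101110010011

Answer: 1011101110010011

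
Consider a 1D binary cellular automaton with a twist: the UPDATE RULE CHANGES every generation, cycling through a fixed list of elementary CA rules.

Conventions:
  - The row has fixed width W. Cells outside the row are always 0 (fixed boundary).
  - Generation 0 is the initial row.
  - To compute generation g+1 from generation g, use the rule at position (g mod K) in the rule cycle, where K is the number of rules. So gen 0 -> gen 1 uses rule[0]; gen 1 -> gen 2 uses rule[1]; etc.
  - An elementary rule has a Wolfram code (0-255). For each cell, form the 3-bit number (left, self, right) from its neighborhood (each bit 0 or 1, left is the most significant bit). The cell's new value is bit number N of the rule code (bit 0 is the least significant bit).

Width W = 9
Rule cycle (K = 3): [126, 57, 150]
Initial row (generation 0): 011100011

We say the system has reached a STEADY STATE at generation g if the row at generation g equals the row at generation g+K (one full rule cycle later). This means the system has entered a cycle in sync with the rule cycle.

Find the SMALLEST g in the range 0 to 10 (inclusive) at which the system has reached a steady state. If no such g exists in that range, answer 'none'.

Answer: none

Derivation:
Gen 0: 011100011
Gen 1 (rule 126): 110110111
Gen 2 (rule 57): 101101100
Gen 3 (rule 150): 100000010
Gen 4 (rule 126): 110000111
Gen 5 (rule 57): 101110100
Gen 6 (rule 150): 100100110
Gen 7 (rule 126): 111111111
Gen 8 (rule 57): 100000000
Gen 9 (rule 150): 110000000
Gen 10 (rule 126): 111000000
Gen 11 (rule 57): 100111111
Gen 12 (rule 150): 111011110
Gen 13 (rule 126): 101110011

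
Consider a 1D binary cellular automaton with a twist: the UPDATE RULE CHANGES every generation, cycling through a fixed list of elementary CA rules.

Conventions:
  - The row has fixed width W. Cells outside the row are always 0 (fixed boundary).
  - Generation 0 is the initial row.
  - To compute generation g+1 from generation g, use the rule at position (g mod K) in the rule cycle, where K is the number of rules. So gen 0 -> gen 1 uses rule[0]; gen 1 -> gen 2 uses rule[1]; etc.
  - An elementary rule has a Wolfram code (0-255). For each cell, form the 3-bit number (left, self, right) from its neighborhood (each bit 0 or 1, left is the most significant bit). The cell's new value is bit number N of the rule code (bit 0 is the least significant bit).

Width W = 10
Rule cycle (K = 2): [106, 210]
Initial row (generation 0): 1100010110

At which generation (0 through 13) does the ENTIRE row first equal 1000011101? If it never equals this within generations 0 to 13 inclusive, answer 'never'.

Gen 0: 1100010110
Gen 1 (rule 106): 1100101110
Gen 2 (rule 210): 0111000111
Gen 3 (rule 106): 1101001101
Gen 4 (rule 210): 0100110100
Gen 5 (rule 106): 1001111000
Gen 6 (rule 210): 0110111100
Gen 7 (rule 106): 1111100100
Gen 8 (rule 210): 0111111010
Gen 9 (rule 106): 1100001100
Gen 10 (rule 210): 0110010110
Gen 11 (rule 106): 1110101110
Gen 12 (rule 210): 0110000111
Gen 13 (rule 106): 1110001101

Answer: never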